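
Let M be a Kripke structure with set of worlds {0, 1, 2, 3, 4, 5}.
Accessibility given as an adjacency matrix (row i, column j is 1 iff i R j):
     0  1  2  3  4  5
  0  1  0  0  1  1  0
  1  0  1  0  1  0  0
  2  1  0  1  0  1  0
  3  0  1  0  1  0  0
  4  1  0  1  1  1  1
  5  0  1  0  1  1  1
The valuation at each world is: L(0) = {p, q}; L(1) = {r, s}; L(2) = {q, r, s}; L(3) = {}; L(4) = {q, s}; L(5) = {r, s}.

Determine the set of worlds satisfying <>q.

0, 2, 4, 5

Let φ = <>q. Evaluate φ at each world:
  0 (successors {0, 3, 4}): φ is true.
  1 (successors {1, 3}): φ is false.
  2 (successors {0, 2, 4}): φ is true.
  3 (successors {1, 3}): φ is false.
  4 (successors {0, 2, 3, 4, 5}): φ is true.
  5 (successors {1, 3, 4, 5}): φ is true.
For instance, at 1:
  At 1: <>q requires q at some successor in {1, 3}.
    At 1: q is false.
    At 3: q is false.
  So <>q is false at 1.
Satisfying worlds: {0, 2, 4, 5}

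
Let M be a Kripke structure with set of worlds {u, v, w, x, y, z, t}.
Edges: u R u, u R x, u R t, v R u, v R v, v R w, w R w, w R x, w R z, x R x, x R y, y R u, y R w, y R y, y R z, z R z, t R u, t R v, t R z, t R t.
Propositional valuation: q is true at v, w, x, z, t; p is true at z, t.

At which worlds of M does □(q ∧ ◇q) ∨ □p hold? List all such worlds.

w, z

Recall that □ψ holds at a world iff ψ holds at every accessible world, and ◇ψ holds iff ψ holds at some accessible world.
Let φ = □(q ∧ ◇q) ∨ □p. Evaluate φ at each world:
  u (successors {u, x, t}): φ is false.
  v (successors {u, v, w}): φ is false.
  w (successors {w, x, z}): φ is true.
  x (successors {x, y}): φ is false.
  y (successors {u, w, y, z}): φ is false.
  z (successors {z}): φ is true.
  t (successors {u, v, z, t}): φ is false.
For instance, at x:
  At x: □(q ∧ ◇q) is false, □p is false, so □(q ∧ ◇q) ∨ □p is false.
    At x: □(q ∧ ◇q) requires q ∧ ◇q at every successor {x, y}.
      q ∧ ◇q fails at y, so □(q ∧ ◇q) is false at x.
    At x: □p requires p at every successor {x, y}.
      p fails at x, so □p is false at x.
Satisfying worlds: {w, z}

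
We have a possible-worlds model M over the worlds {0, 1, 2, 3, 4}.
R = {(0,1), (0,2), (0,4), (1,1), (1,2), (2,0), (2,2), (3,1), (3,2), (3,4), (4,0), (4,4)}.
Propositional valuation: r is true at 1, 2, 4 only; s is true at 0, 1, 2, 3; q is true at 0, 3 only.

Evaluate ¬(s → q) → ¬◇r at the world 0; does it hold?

At 0: ¬(s → q) is false, ¬◇r is false, so ¬(s → q) → ¬◇r is true.
  At 0: ◇r is true, so ¬◇r is false.
    At 0: ◇r requires r at some successor in {1, 2, 4}.
      r holds at 1, so ◇r is true at 0.

Yes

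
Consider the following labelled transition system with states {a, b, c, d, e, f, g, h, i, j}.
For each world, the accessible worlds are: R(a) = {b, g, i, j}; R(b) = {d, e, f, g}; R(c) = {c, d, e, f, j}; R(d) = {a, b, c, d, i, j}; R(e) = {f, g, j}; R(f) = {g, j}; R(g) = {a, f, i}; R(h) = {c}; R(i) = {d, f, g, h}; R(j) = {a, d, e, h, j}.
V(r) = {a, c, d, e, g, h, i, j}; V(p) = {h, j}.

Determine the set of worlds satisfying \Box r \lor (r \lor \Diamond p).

Let φ = \Box r \lor (r \lor \Diamond p). Evaluate φ at each world:
  a (successors {b, g, i, j}): φ is true.
  b (successors {d, e, f, g}): φ is false.
  c (successors {c, d, e, f, j}): φ is true.
  d (successors {a, b, c, d, i, j}): φ is true.
  e (successors {f, g, j}): φ is true.
  f (successors {g, j}): φ is true.
  g (successors {a, f, i}): φ is true.
  h (successors {c}): φ is true.
  i (successors {d, f, g, h}): φ is true.
  j (successors {a, d, e, h, j}): φ is true.
For instance, at g:
  At g: \Box r is false, r \lor \Diamond p is true, so \Box r \lor (r \lor \Diamond p) is true.
    At g: \Box r requires r at every successor {a, f, i}.
      r fails at f, so \Box r is false at g.
    At g: r is true, \Diamond p is false, so r \lor \Diamond p is true.
      At g: \Diamond p requires p at some successor in {a, f, i}.
        At a: p is false.
        At f: p is false.
        At i: p is false.
      So \Diamond p is false at g.
Satisfying worlds: {a, c, d, e, f, g, h, i, j}

a, c, d, e, f, g, h, i, j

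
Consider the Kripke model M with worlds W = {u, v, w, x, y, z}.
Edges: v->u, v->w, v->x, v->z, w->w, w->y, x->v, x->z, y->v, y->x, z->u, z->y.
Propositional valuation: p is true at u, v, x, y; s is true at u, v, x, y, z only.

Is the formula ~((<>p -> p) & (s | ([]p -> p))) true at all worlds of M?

No

Let φ = ~((<>p -> p) & (s | ([]p -> p))). Evaluate φ at each world:
  u (successors ∅): φ is false.
  v (successors {u, w, x, z}): φ is false.
  w (successors {w, y}): φ is true.
  x (successors {v, z}): φ is false.
  y (successors {v, x}): φ is false.
  z (successors {u, y}): φ is true.
Detail at u (counterexample):
  At u: (<>p -> p) & (s | ([]p -> p)) is true, so ~((<>p -> p) & (s | ([]p -> p))) is false.
    At u: <>p -> p is true, s | ([]p -> p) is true, so (<>p -> p) & (s | ([]p -> p)) is true.
      At u: <>p is false, p is true, so <>p -> p is true.
      At u: s is true, []p -> p is true, so s | ([]p -> p) is true.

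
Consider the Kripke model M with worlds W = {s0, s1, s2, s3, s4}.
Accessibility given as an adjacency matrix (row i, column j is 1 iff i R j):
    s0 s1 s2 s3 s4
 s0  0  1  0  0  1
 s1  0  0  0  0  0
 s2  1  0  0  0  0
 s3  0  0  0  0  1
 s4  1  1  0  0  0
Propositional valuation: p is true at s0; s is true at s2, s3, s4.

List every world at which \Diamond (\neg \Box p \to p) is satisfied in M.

s0, s2, s4

Let φ = \Diamond (\neg \Box p \to p). Evaluate φ at each world:
  s0 (successors {s1, s4}): φ is true.
  s1 (successors ∅): φ is false.
  s2 (successors {s0}): φ is true.
  s3 (successors {s4}): φ is false.
  s4 (successors {s0, s1}): φ is true.
For instance, at s4:
  At s4: \Diamond (\neg \Box p \to p) requires \neg \Box p \to p at some successor in {s0, s1}.
    \neg \Box p \to p holds at s0, so \Diamond (\neg \Box p \to p) is true at s4.
      At s0: \neg \Box p is true, p is true, so \neg \Box p \to p is true.
Satisfying worlds: {s0, s2, s4}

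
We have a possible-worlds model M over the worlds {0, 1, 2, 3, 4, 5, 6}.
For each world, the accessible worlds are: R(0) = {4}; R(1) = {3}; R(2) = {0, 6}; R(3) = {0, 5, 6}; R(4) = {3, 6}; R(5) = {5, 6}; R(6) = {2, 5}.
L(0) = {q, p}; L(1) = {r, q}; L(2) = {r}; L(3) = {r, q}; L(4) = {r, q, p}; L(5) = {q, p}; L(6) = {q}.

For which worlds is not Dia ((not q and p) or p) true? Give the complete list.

Recall that Dia ψ holds at a world iff ψ holds at some accessible world.
Let φ = not Dia ((not q and p) or p). Evaluate φ at each world:
  0 (successors {4}): φ is false.
  1 (successors {3}): φ is true.
  2 (successors {0, 6}): φ is false.
  3 (successors {0, 5, 6}): φ is false.
  4 (successors {3, 6}): φ is true.
  5 (successors {5, 6}): φ is false.
  6 (successors {2, 5}): φ is false.
For instance, at 5:
  At 5: Dia ((not q and p) or p) is true, so not Dia ((not q and p) or p) is false.
    At 5: Dia ((not q and p) or p) requires (not q and p) or p at some successor in {5, 6}.
      (not q and p) or p holds at 5, so Dia ((not q and p) or p) is true at 5.
Satisfying worlds: {1, 4}

1, 4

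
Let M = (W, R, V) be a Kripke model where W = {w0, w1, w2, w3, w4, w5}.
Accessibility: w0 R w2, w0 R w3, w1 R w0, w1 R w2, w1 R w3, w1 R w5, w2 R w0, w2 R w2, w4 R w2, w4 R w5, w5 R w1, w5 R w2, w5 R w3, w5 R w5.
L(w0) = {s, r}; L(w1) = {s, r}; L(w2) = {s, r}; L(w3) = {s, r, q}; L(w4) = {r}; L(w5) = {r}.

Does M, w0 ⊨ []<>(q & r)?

At w0: []<>(q & r) requires <>(q & r) at every successor {w2, w3}.
  <>(q & r) fails at w2, so []<>(q & r) is false at w0.
    At w2: <>(q & r) requires q & r at some successor in {w0, w2}.
      At w0: q & r is false.
      At w2: q & r is false.
    So <>(q & r) is false at w2.

No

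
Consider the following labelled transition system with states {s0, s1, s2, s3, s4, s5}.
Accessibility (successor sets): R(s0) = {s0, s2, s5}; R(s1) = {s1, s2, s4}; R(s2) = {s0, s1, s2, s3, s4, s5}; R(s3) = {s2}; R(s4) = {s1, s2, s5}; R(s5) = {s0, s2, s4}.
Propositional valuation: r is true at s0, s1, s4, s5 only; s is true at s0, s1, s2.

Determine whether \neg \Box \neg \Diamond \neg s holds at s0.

At s0: \Box \neg \Diamond \neg s is false, so \neg \Box \neg \Diamond \neg s is true.
  At s0: \Box \neg \Diamond \neg s requires \neg \Diamond \neg s at every successor {s0, s2, s5}.
    \neg \Diamond \neg s fails at s0, so \Box \neg \Diamond \neg s is false at s0.
      At s0: \Diamond \neg s is true, so \neg \Diamond \neg s is false.

Yes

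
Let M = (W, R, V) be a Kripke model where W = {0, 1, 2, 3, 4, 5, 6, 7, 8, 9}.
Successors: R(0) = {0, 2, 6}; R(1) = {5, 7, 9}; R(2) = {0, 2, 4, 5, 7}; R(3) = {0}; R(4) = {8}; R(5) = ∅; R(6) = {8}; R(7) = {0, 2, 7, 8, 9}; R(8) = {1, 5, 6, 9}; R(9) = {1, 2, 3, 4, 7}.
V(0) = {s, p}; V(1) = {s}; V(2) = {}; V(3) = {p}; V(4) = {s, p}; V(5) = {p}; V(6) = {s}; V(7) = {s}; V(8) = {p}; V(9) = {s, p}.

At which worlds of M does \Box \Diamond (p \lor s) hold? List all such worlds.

0, 3, 4, 5, 6, 7, 9

Let φ = \Box \Diamond (p \lor s). Evaluate φ at each world:
  0 (successors {0, 2, 6}): φ is true.
  1 (successors {5, 7, 9}): φ is false.
  2 (successors {0, 2, 4, 5, 7}): φ is false.
  3 (successors {0}): φ is true.
  4 (successors {8}): φ is true.
  5 (successors ∅): φ is true.
  6 (successors {8}): φ is true.
  7 (successors {0, 2, 7, 8, 9}): φ is true.
  8 (successors {1, 5, 6, 9}): φ is false.
  9 (successors {1, 2, 3, 4, 7}): φ is true.
For instance, at 1:
  At 1: \Box \Diamond (p \lor s) requires \Diamond (p \lor s) at every successor {5, 7, 9}.
    \Diamond (p \lor s) fails at 5, so \Box \Diamond (p \lor s) is false at 1.
      At 5: no accessible worlds, so \Diamond (p \lor s) is false.
Satisfying worlds: {0, 3, 4, 5, 6, 7, 9}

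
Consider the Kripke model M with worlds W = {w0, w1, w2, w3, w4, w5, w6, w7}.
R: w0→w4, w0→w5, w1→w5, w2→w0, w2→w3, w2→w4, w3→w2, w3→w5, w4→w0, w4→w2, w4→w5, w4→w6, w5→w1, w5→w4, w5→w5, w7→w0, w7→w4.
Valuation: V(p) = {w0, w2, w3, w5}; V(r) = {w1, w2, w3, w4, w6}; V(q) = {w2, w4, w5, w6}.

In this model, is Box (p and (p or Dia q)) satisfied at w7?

At w7: Box (p and (p or Dia q)) requires p and (p or Dia q) at every successor {w0, w4}.
  p and (p or Dia q) fails at w4, so Box (p and (p or Dia q)) is false at w7.
    At w4: p is false, p or Dia q is true, so p and (p or Dia q) is false.
      At w4: p is false, Dia q is true, so p or Dia q is true.

No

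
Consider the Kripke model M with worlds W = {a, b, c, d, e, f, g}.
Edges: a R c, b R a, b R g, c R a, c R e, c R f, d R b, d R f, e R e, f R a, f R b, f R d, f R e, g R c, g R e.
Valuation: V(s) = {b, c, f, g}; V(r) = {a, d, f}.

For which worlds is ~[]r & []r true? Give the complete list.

Let φ = ~[]r & []r. Evaluate φ at each world:
  a (successors {c}): φ is false.
  b (successors {a, g}): φ is false.
  c (successors {a, e, f}): φ is false.
  d (successors {b, f}): φ is false.
  e (successors {e}): φ is false.
  f (successors {a, b, d, e}): φ is false.
  g (successors {c, e}): φ is false.
For instance, at g:
  At g: ~[]r is true, []r is false, so ~[]r & []r is false.
    At g: []r is false, so ~[]r is true.
      At g: []r requires r at every successor {c, e}.
        r fails at c, so []r is false at g.
    At g: []r requires r at every successor {c, e}.
      r fails at c, so []r is false at g.
Satisfying worlds: none.

none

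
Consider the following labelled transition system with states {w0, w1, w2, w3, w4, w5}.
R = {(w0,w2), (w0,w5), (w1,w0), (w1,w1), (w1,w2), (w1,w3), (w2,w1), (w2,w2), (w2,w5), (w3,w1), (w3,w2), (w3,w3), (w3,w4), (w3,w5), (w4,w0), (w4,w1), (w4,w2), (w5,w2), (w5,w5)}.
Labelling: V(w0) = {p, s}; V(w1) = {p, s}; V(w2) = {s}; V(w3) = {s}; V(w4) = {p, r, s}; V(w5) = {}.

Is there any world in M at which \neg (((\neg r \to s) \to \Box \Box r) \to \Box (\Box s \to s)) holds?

No

Let φ = \neg (((\neg r \to s) \to \Box \Box r) \to \Box (\Box s \to s)). Evaluate φ at each world:
  w0 (successors {w2, w5}): φ is false.
  w1 (successors {w0, w1, w2, w3}): φ is false.
  w2 (successors {w1, w2, w5}): φ is false.
  w3 (successors {w1, w2, w3, w4, w5}): φ is false.
  w4 (successors {w0, w1, w2}): φ is false.
  w5 (successors {w2, w5}): φ is false.
For instance, at w4:
  At w4: ((\neg r \to s) \to \Box \Box r) \to \Box (\Box s \to s) is true, so \neg (((\neg r \to s) \to \Box \Box r) \to \Box (\Box s \to s)) is false.
    At w4: (\neg r \to s) \to \Box \Box r is false, \Box (\Box s \to s) is true, so ((\neg r \to s) \to \Box \Box r) \to \Box (\Box s \to s) is true.
      At w4: \neg r \to s is true, \Box \Box r is false, so (\neg r \to s) \to \Box \Box r is false.
      At w4: \Box (\Box s \to s) requires \Box s \to s at every successor {w0, w1, w2}.
        At w0: \Box s \to s is true.
        At w1: \Box s \to s is true.
        At w2: \Box s \to s is true.
      So \Box (\Box s \to s) is true at w4.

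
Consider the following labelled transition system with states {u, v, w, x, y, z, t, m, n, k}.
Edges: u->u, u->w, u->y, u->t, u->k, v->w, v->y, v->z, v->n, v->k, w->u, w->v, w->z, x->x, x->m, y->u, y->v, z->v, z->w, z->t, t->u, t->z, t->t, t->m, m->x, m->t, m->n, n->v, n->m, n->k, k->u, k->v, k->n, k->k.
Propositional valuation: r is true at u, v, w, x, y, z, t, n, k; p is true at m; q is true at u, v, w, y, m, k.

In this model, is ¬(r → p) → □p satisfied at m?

At m: ¬(r → p) is false, □p is false, so ¬(r → p) → □p is true.
  At m: □p requires p at every successor {x, t, n}.
    p fails at x, so □p is false at m.

Yes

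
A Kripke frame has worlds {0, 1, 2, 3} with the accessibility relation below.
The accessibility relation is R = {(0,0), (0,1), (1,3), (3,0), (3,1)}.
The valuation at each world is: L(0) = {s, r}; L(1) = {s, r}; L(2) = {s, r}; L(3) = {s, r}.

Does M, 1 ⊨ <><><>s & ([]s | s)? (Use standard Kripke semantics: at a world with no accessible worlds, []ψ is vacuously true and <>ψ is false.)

Recall that []ψ holds at a world iff ψ holds at every accessible world, and <>ψ holds iff ψ holds at some accessible world.
At 1: <><><>s is true, []s | s is true, so <><><>s & ([]s | s) is true.
  At 1: <><><>s requires <><>s at some successor in {3}.
    <><>s holds at 3, so <><><>s is true at 1.
      At 3: <><>s requires <>s at some successor in {0, 1}.
        <>s holds at 0, so <><>s is true at 3.
  At 1: []s is true, s is true, so []s | s is true.
    At 1: []s requires s at every successor {3}.
      At 3: s is true.
    So []s is true at 1.

Yes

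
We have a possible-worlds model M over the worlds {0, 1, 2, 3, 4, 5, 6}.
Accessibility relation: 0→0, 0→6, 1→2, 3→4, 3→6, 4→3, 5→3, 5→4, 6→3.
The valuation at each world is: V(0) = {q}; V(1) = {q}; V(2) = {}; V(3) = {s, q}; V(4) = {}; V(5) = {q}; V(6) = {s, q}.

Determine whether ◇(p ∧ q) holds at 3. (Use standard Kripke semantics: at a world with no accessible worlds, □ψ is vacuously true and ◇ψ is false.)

No

At 3: ◇(p ∧ q) requires p ∧ q at some successor in {4, 6}.
  At 4: p ∧ q is false.
  At 6: p ∧ q is false.
So ◇(p ∧ q) is false at 3.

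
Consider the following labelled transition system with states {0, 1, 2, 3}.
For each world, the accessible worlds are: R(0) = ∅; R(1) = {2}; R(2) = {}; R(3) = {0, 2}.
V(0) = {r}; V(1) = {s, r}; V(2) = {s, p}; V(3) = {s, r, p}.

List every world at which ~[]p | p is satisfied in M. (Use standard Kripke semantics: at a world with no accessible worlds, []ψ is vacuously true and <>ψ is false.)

Let φ = ~[]p | p. Evaluate φ at each world:
  0 (successors ∅): φ is false.
  1 (successors {2}): φ is false.
  2 (successors ∅): φ is true.
  3 (successors {0, 2}): φ is true.
For instance, at 1:
  At 1: ~[]p is false, p is false, so ~[]p | p is false.
    At 1: []p is true, so ~[]p is false.
      At 1: []p requires p at every successor {2}.
        At 2: p is true.
      So []p is true at 1.
Satisfying worlds: {2, 3}

2, 3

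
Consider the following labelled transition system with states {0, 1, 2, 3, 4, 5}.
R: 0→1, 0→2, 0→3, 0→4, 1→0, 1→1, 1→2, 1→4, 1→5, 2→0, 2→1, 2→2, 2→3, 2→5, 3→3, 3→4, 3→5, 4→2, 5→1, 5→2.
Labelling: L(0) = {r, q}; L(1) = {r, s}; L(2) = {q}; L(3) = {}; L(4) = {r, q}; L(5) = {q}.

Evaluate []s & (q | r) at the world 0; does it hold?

At 0: []s is false, q | r is true, so []s & (q | r) is false.
  At 0: []s requires s at every successor {1, 2, 3, 4}.
    s fails at 2, so []s is false at 0.

No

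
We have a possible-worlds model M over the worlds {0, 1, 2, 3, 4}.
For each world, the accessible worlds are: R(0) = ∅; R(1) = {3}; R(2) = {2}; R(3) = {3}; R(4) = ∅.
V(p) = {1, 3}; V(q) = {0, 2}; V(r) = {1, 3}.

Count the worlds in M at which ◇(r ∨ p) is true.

2

Let φ = ◇(r ∨ p). Evaluate φ at each world:
  0 (successors ∅): φ is false.
  1 (successors {3}): φ is true.
  2 (successors {2}): φ is false.
  3 (successors {3}): φ is true.
  4 (successors ∅): φ is false.
For instance, at 1:
  At 1: ◇(r ∨ p) requires r ∨ p at some successor in {3}.
    r ∨ p holds at 3, so ◇(r ∨ p) is true at 1.
Satisfying worlds: {1, 3}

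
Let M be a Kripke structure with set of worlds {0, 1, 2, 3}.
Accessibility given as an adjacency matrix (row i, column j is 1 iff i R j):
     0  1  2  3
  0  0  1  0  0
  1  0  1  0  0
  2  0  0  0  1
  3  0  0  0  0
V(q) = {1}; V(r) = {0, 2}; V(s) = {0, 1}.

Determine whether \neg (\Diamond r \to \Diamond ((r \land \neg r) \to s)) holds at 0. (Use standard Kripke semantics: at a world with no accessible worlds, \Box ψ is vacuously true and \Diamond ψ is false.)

No

Recall that \Diamond ψ holds at a world iff ψ holds at some accessible world.
At 0: \Diamond r \to \Diamond ((r \land \neg r) \to s) is true, so \neg (\Diamond r \to \Diamond ((r \land \neg r) \to s)) is false.
  At 0: \Diamond r is false, \Diamond ((r \land \neg r) \to s) is true, so \Diamond r \to \Diamond ((r \land \neg r) \to s) is true.
    At 0: \Diamond r requires r at some successor in {1}.
      At 1: r is false.
    So \Diamond r is false at 0.
    At 0: \Diamond ((r \land \neg r) \to s) requires (r \land \neg r) \to s at some successor in {1}.
      (r \land \neg r) \to s holds at 1, so \Diamond ((r \land \neg r) \to s) is true at 0.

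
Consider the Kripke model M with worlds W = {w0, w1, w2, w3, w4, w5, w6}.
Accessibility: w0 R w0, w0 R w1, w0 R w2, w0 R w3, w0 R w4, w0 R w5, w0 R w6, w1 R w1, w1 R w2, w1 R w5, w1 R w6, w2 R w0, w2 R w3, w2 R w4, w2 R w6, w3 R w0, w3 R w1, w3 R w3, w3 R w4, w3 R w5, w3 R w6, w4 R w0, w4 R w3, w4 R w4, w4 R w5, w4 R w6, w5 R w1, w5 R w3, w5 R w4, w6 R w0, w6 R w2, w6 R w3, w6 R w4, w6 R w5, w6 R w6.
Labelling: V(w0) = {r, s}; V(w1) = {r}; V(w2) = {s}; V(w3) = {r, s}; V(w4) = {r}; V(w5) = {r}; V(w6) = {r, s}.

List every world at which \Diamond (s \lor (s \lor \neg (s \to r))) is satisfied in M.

Recall that \Diamond ψ holds at a world iff ψ holds at some accessible world.
Let φ = \Diamond (s \lor (s \lor \neg (s \to r))). Evaluate φ at each world:
  w0 (successors {w0, w1, w2, w3, w4, w5, w6}): φ is true.
  w1 (successors {w1, w2, w5, w6}): φ is true.
  w2 (successors {w0, w3, w4, w6}): φ is true.
  w3 (successors {w0, w1, w3, w4, w5, w6}): φ is true.
  w4 (successors {w0, w3, w4, w5, w6}): φ is true.
  w5 (successors {w1, w3, w4}): φ is true.
  w6 (successors {w0, w2, w3, w4, w5, w6}): φ is true.
For instance, at w1:
  At w1: \Diamond (s \lor (s \lor \neg (s \to r))) requires s \lor (s \lor \neg (s \to r)) at some successor in {w1, w2, w5, w6}.
    s \lor (s \lor \neg (s \to r)) holds at w2, so \Diamond (s \lor (s \lor \neg (s \to r))) is true at w1.
Satisfying worlds: {w0, w1, w2, w3, w4, w5, w6}

w0, w1, w2, w3, w4, w5, w6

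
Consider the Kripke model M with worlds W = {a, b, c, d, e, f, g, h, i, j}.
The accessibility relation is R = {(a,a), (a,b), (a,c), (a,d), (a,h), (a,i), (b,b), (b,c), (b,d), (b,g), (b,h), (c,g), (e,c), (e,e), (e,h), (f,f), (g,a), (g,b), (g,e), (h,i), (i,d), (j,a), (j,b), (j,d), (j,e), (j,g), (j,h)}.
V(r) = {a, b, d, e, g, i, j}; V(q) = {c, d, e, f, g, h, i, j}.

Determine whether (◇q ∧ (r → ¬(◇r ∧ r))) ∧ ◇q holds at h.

Yes

At h: ◇q ∧ (r → ¬(◇r ∧ r)) is true, ◇q is true, so (◇q ∧ (r → ¬(◇r ∧ r))) ∧ ◇q is true.
  At h: ◇q is true, r → ¬(◇r ∧ r) is true, so ◇q ∧ (r → ¬(◇r ∧ r)) is true.
    At h: ◇q requires q at some successor in {i}.
      q holds at i, so ◇q is true at h.
    At h: r is false, ¬(◇r ∧ r) is true, so r → ¬(◇r ∧ r) is true.
      At h: ◇r ∧ r is false, so ¬(◇r ∧ r) is true.
  At h: ◇q requires q at some successor in {i}.
    q holds at i, so ◇q is true at h.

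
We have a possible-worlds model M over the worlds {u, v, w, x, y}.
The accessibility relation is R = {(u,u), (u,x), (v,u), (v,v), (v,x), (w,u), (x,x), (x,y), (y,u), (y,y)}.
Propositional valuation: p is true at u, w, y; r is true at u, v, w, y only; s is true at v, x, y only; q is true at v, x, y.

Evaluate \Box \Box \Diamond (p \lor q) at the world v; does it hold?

Recall that \Box ψ holds at a world iff ψ holds at every accessible world, and \Diamond ψ holds iff ψ holds at some accessible world.
At v: \Box \Box \Diamond (p \lor q) requires \Box \Diamond (p \lor q) at every successor {u, v, x}.
    At u: \Box \Diamond (p \lor q) requires \Diamond (p \lor q) at every successor {u, x}.
      At u: \Diamond (p \lor q) is true.
      At x: \Diamond (p \lor q) is true.
    So \Box \Diamond (p \lor q) is true at u.
    At v: \Box \Diamond (p \lor q) requires \Diamond (p \lor q) at every successor {u, v, x}.
      At u: \Diamond (p \lor q) is true.
      At v: \Diamond (p \lor q) is true.
      At x: \Diamond (p \lor q) is true.
    So \Box \Diamond (p \lor q) is true at v.
    At x: \Box \Diamond (p \lor q) requires \Diamond (p \lor q) at every successor {x, y}.
      At x: \Diamond (p \lor q) is true.
      At y: \Diamond (p \lor q) is true.
    So \Box \Diamond (p \lor q) is true at x.
So \Box \Box \Diamond (p \lor q) is true at v.

Yes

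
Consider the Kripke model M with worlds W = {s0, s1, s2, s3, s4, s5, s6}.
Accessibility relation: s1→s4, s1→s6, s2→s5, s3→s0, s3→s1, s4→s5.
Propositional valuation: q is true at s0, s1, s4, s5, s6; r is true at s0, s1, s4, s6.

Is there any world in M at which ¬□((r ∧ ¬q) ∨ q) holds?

No

Recall that □ψ holds at a world iff ψ holds at every accessible world, and ◇ψ holds iff ψ holds at some accessible world.
Let φ = ¬□((r ∧ ¬q) ∨ q). Evaluate φ at each world:
  s0 (successors ∅): φ is false.
  s1 (successors {s4, s6}): φ is false.
  s2 (successors {s5}): φ is false.
  s3 (successors {s0, s1}): φ is false.
  s4 (successors {s5}): φ is false.
  s5 (successors ∅): φ is false.
  s6 (successors ∅): φ is false.
For instance, at s2:
  At s2: □((r ∧ ¬q) ∨ q) is true, so ¬□((r ∧ ¬q) ∨ q) is false.
    At s2: □((r ∧ ¬q) ∨ q) requires (r ∧ ¬q) ∨ q at every successor {s5}.
      At s5: (r ∧ ¬q) ∨ q is true.
    So □((r ∧ ¬q) ∨ q) is true at s2.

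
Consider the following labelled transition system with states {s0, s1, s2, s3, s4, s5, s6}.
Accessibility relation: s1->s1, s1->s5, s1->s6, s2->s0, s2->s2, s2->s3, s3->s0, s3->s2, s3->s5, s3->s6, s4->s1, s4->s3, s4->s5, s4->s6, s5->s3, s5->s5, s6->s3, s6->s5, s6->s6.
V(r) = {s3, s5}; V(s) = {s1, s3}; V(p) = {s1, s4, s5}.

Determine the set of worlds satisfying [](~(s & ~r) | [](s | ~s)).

Let φ = [](~(s & ~r) | [](s | ~s)). Evaluate φ at each world:
  s0 (successors ∅): φ is true.
  s1 (successors {s1, s5, s6}): φ is true.
  s2 (successors {s0, s2, s3}): φ is true.
  s3 (successors {s0, s2, s5, s6}): φ is true.
  s4 (successors {s1, s3, s5, s6}): φ is true.
  s5 (successors {s3, s5}): φ is true.
  s6 (successors {s3, s5, s6}): φ is true.
For instance, at s1:
  At s1: [](~(s & ~r) | [](s | ~s)) requires ~(s & ~r) | [](s | ~s) at every successor {s1, s5, s6}.
      At s1: ~(s & ~r) is false, [](s | ~s) is true, so ~(s & ~r) | [](s | ~s) is true.
      At s5: ~(s & ~r) is true, [](s | ~s) is true, so ~(s & ~r) | [](s | ~s) is true.
      At s6: ~(s & ~r) is true, [](s | ~s) is true, so ~(s & ~r) | [](s | ~s) is true.
  So [](~(s & ~r) | [](s | ~s)) is true at s1.
Satisfying worlds: {s0, s1, s2, s3, s4, s5, s6}

s0, s1, s2, s3, s4, s5, s6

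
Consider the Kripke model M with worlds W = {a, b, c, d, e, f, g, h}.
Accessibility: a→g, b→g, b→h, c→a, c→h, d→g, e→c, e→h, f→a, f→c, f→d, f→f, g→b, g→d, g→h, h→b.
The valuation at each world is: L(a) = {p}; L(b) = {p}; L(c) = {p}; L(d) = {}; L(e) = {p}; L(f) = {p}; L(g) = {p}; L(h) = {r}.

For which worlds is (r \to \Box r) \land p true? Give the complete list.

a, b, c, e, f, g

Let φ = (r \to \Box r) \land p. Evaluate φ at each world:
  a (successors {g}): φ is true.
  b (successors {g, h}): φ is true.
  c (successors {a, h}): φ is true.
  d (successors {g}): φ is false.
  e (successors {c, h}): φ is true.
  f (successors {a, c, d, f}): φ is true.
  g (successors {b, d, h}): φ is true.
  h (successors {b}): φ is false.
For instance, at f:
  At f: r \to \Box r is true, p is true, so (r \to \Box r) \land p is true.
    At f: r is false, \Box r is false, so r \to \Box r is true.
      At f: \Box r requires r at every successor {a, c, d, f}.
        r fails at a, so \Box r is false at f.
Satisfying worlds: {a, b, c, e, f, g}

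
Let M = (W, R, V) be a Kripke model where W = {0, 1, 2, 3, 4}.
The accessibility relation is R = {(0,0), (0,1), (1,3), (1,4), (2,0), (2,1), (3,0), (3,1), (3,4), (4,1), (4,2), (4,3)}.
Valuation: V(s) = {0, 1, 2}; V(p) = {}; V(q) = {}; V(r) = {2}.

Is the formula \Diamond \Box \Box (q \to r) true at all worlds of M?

Let φ = \Diamond \Box \Box (q \to r). Evaluate φ at each world:
  0 (successors {0, 1}): φ is true.
  1 (successors {3, 4}): φ is true.
  2 (successors {0, 1}): φ is true.
  3 (successors {0, 1, 4}): φ is true.
  4 (successors {1, 2, 3}): φ is true.
For instance, at 0:
  At 0: \Diamond \Box \Box (q \to r) requires \Box \Box (q \to r) at some successor in {0, 1}.
    \Box \Box (q \to r) holds at 0, so \Diamond \Box \Box (q \to r) is true at 0.
      At 0: \Box \Box (q \to r) requires \Box (q \to r) at every successor {0, 1}.
        At 0: \Box (q \to r) is true.
        At 1: \Box (q \to r) is true.
      So \Box \Box (q \to r) is true at 0.

Yes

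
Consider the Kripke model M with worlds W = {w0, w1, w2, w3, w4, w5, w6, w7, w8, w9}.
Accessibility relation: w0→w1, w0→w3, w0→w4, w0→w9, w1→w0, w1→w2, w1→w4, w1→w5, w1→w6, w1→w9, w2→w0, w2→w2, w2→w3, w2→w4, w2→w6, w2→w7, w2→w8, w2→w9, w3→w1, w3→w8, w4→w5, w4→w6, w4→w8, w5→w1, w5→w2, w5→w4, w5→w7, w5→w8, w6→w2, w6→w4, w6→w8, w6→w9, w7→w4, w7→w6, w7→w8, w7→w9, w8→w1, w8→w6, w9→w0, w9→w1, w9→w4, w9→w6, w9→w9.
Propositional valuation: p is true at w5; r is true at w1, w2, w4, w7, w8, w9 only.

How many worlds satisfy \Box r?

3

Recall that \Box ψ holds at a world iff ψ holds at every accessible world, and \Diamond ψ holds iff ψ holds at some accessible world.
Let φ = \Box r. Evaluate φ at each world:
  w0 (successors {w1, w3, w4, w9}): φ is false.
  w1 (successors {w0, w2, w4, w5, w6, w9}): φ is false.
  w2 (successors {w0, w2, w3, w4, w6, w7, w8, w9}): φ is false.
  w3 (successors {w1, w8}): φ is true.
  w4 (successors {w5, w6, w8}): φ is false.
  w5 (successors {w1, w2, w4, w7, w8}): φ is true.
  w6 (successors {w2, w4, w8, w9}): φ is true.
  w7 (successors {w4, w6, w8, w9}): φ is false.
  w8 (successors {w1, w6}): φ is false.
  w9 (successors {w0, w1, w4, w6, w9}): φ is false.
For instance, at w1:
  At w1: \Box r requires r at every successor {w0, w2, w4, w5, w6, w9}.
    r fails at w0, so \Box r is false at w1.
Satisfying worlds: {w3, w5, w6}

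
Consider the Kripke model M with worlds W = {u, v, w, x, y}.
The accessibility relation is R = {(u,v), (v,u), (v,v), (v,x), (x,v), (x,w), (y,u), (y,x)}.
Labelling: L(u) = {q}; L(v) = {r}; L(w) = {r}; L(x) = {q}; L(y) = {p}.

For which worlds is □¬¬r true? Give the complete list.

u, w, x

Recall that □ψ holds at a world iff ψ holds at every accessible world, and ◇ψ holds iff ψ holds at some accessible world.
Let φ = □¬¬r. Evaluate φ at each world:
  u (successors {v}): φ is true.
  v (successors {u, v, x}): φ is false.
  w (successors ∅): φ is true.
  x (successors {v, w}): φ is true.
  y (successors {u, x}): φ is false.
For instance, at v:
  At v: □¬¬r requires ¬¬r at every successor {u, v, x}.
    ¬¬r fails at u, so □¬¬r is false at v.
Satisfying worlds: {u, w, x}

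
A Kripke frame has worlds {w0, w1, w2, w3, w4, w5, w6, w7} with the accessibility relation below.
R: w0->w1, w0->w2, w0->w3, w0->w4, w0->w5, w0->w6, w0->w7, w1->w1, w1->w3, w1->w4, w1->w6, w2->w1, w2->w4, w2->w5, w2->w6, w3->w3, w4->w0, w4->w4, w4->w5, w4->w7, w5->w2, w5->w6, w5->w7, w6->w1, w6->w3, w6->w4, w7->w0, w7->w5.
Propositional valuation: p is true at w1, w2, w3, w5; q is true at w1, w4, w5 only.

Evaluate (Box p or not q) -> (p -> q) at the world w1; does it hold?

Recall that Box ψ holds at a world iff ψ holds at every accessible world, and Dia ψ holds iff ψ holds at some accessible world.
At w1: Box p or not q is false, p -> q is true, so (Box p or not q) -> (p -> q) is true.
  At w1: Box p is false, not q is false, so Box p or not q is false.
    At w1: Box p requires p at every successor {w1, w3, w4, w6}.
      p fails at w4, so Box p is false at w1.

Yes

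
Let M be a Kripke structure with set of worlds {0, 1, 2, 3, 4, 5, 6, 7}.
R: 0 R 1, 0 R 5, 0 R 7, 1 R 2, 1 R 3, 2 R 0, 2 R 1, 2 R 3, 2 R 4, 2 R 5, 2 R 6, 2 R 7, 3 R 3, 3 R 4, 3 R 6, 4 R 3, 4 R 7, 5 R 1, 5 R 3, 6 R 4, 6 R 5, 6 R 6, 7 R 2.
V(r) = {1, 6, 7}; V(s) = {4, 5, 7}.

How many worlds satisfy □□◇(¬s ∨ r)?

8

Recall that □ψ holds at a world iff ψ holds at every accessible world, and ◇ψ holds iff ψ holds at some accessible world.
Let φ = □□◇(¬s ∨ r). Evaluate φ at each world:
  0 (successors {1, 5, 7}): φ is true.
  1 (successors {2, 3}): φ is true.
  2 (successors {0, 1, 3, 4, 5, 6, 7}): φ is true.
  3 (successors {3, 4, 6}): φ is true.
  4 (successors {3, 7}): φ is true.
  5 (successors {1, 3}): φ is true.
  6 (successors {4, 5, 6}): φ is true.
  7 (successors {2}): φ is true.
For instance, at 1:
  At 1: □□◇(¬s ∨ r) requires □◇(¬s ∨ r) at every successor {2, 3}.
      At 2: □◇(¬s ∨ r) requires ◇(¬s ∨ r) at every successor {0, 1, 3, 4, 5, 6, 7}.
        At 0: ◇(¬s ∨ r) is true.
        At 1: ◇(¬s ∨ r) is true.
        At 3: ◇(¬s ∨ r) is true.
        At 4: ◇(¬s ∨ r) is true.
        At 5: ◇(¬s ∨ r) is true.
        At 6: ◇(¬s ∨ r) is true.
        At 7: ◇(¬s ∨ r) is true.
      So □◇(¬s ∨ r) is true at 2.
      At 3: □◇(¬s ∨ r) requires ◇(¬s ∨ r) at every successor {3, 4, 6}.
        At 3: ◇(¬s ∨ r) is true.
        At 4: ◇(¬s ∨ r) is true.
        At 6: ◇(¬s ∨ r) is true.
      So □◇(¬s ∨ r) is true at 3.
  So □□◇(¬s ∨ r) is true at 1.
Satisfying worlds: {0, 1, 2, 3, 4, 5, 6, 7}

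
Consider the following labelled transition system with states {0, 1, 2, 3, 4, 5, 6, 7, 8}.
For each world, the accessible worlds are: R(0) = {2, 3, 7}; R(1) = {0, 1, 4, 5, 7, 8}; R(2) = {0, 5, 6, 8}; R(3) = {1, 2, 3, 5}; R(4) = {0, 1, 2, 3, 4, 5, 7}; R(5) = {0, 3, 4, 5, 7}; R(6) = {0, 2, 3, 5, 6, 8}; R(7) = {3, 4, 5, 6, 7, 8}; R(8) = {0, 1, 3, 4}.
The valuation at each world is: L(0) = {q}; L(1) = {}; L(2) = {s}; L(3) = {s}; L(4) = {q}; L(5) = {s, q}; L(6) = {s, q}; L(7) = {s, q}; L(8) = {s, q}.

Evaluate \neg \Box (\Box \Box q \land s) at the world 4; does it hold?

Yes

At 4: \Box (\Box \Box q \land s) is false, so \neg \Box (\Box \Box q \land s) is true.
  At 4: \Box (\Box \Box q \land s) requires \Box \Box q \land s at every successor {0, 1, 2, 3, 4, 5, 7}.
    \Box \Box q \land s fails at 0, so \Box (\Box \Box q \land s) is false at 4.
      At 0: \Box \Box q is false, s is false, so \Box \Box q \land s is false.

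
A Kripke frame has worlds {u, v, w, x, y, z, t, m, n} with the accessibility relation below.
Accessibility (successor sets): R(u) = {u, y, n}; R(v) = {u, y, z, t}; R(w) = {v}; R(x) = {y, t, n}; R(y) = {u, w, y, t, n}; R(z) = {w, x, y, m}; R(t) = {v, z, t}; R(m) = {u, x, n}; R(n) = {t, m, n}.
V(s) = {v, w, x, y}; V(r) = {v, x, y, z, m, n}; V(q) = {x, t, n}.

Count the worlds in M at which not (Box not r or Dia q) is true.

1

Recall that Box ψ holds at a world iff ψ holds at every accessible world, and Dia ψ holds iff ψ holds at some accessible world.
Let φ = not (Box not r or Dia q). Evaluate φ at each world:
  u (successors {u, y, n}): φ is false.
  v (successors {u, y, z, t}): φ is false.
  w (successors {v}): φ is true.
  x (successors {y, t, n}): φ is false.
  y (successors {u, w, y, t, n}): φ is false.
  z (successors {w, x, y, m}): φ is false.
  t (successors {v, z, t}): φ is false.
  m (successors {u, x, n}): φ is false.
  n (successors {t, m, n}): φ is false.
For instance, at m:
  At m: Box not r or Dia q is true, so not (Box not r or Dia q) is false.
    At m: Box not r is false, Dia q is true, so Box not r or Dia q is true.
      At m: Box not r requires not r at every successor {u, x, n}.
        not r fails at x, so Box not r is false at m.
      At m: Dia q requires q at some successor in {u, x, n}.
        q holds at x, so Dia q is true at m.
Satisfying worlds: {w}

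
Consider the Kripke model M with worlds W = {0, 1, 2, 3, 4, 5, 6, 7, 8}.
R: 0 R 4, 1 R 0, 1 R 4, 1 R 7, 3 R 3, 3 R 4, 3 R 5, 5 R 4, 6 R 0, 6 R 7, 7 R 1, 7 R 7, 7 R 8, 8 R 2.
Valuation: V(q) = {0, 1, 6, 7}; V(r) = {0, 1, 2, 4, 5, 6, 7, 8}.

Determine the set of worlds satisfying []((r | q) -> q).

2, 4, 6

Let φ = []((r | q) -> q). Evaluate φ at each world:
  0 (successors {4}): φ is false.
  1 (successors {0, 4, 7}): φ is false.
  2 (successors ∅): φ is true.
  3 (successors {3, 4, 5}): φ is false.
  4 (successors ∅): φ is true.
  5 (successors {4}): φ is false.
  6 (successors {0, 7}): φ is true.
  7 (successors {1, 7, 8}): φ is false.
  8 (successors {2}): φ is false.
For instance, at 5:
  At 5: []((r | q) -> q) requires (r | q) -> q at every successor {4}.
    (r | q) -> q fails at 4, so []((r | q) -> q) is false at 5.
Satisfying worlds: {2, 4, 6}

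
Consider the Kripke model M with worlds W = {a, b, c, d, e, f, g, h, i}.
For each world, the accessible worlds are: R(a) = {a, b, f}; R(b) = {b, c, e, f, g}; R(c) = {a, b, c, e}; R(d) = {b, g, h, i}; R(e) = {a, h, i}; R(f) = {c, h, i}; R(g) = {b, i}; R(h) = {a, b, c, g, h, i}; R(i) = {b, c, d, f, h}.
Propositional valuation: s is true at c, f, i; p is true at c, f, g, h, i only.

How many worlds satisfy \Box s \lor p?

Let φ = \Box s \lor p. Evaluate φ at each world:
  a (successors {a, b, f}): φ is false.
  b (successors {b, c, e, f, g}): φ is false.
  c (successors {a, b, c, e}): φ is true.
  d (successors {b, g, h, i}): φ is false.
  e (successors {a, h, i}): φ is false.
  f (successors {c, h, i}): φ is true.
  g (successors {b, i}): φ is true.
  h (successors {a, b, c, g, h, i}): φ is true.
  i (successors {b, c, d, f, h}): φ is true.
For instance, at f:
  At f: \Box s is false, p is true, so \Box s \lor p is true.
    At f: \Box s requires s at every successor {c, h, i}.
      s fails at h, so \Box s is false at f.
Satisfying worlds: {c, f, g, h, i}

5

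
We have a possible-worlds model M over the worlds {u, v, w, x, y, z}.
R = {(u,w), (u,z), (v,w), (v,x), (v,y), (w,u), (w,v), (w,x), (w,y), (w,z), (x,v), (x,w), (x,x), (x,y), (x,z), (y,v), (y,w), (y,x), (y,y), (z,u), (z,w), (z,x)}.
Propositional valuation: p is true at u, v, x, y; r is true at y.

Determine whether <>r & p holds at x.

At x: <>r is true, p is true, so <>r & p is true.
  At x: <>r requires r at some successor in {v, w, x, y, z}.
    r holds at y, so <>r is true at x.

Yes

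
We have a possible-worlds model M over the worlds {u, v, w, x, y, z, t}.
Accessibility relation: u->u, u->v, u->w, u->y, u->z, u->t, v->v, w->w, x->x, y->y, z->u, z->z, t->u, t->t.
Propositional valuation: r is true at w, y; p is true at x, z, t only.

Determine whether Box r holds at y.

Recall that Box ψ holds at a world iff ψ holds at every accessible world, and Dia ψ holds iff ψ holds at some accessible world.
At y: Box r requires r at every successor {y}.
  At y: r is true.
So Box r is true at y.

Yes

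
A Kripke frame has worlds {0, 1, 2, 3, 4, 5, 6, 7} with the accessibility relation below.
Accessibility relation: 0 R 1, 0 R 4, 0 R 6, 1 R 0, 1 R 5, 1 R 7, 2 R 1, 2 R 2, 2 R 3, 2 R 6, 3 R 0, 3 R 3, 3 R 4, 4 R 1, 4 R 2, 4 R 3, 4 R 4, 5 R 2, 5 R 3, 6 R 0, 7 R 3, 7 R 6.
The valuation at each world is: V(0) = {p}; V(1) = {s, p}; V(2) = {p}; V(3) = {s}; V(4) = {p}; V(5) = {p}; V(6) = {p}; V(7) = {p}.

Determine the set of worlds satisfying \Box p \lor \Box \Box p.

Let φ = \Box p \lor \Box \Box p. Evaluate φ at each world:
  0 (successors {1, 4, 6}): φ is true.
  1 (successors {0, 5, 7}): φ is true.
  2 (successors {1, 2, 3, 6}): φ is false.
  3 (successors {0, 3, 4}): φ is false.
  4 (successors {1, 2, 3, 4}): φ is false.
  5 (successors {2, 3}): φ is false.
  6 (successors {0}): φ is true.
  7 (successors {3, 6}): φ is false.
For instance, at 6:
  At 6: \Box p is true, \Box \Box p is true, so \Box p \lor \Box \Box p is true.
    At 6: \Box p requires p at every successor {0}.
      At 0: p is true.
    So \Box p is true at 6.
    At 6: \Box \Box p requires \Box p at every successor {0}.
      At 0: \Box p is true.
    So \Box \Box p is true at 6.
Satisfying worlds: {0, 1, 6}

0, 1, 6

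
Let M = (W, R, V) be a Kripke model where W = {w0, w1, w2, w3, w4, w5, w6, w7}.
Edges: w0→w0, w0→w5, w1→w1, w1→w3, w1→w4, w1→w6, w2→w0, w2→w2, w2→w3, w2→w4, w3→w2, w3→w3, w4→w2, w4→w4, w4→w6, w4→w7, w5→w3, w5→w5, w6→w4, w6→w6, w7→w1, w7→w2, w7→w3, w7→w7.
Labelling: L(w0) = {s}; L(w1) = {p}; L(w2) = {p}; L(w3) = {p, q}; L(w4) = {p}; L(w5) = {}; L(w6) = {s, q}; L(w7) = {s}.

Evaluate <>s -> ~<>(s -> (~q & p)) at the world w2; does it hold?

No

Recall that <>ψ holds at a world iff ψ holds at some accessible world.
At w2: <>s is true, ~<>(s -> (~q & p)) is false, so <>s -> ~<>(s -> (~q & p)) is false.
  At w2: <>s requires s at some successor in {w0, w2, w3, w4}.
    s holds at w0, so <>s is true at w2.
  At w2: <>(s -> (~q & p)) is true, so ~<>(s -> (~q & p)) is false.
    At w2: <>(s -> (~q & p)) requires s -> (~q & p) at some successor in {w0, w2, w3, w4}.
      s -> (~q & p) holds at w2, so <>(s -> (~q & p)) is true at w2.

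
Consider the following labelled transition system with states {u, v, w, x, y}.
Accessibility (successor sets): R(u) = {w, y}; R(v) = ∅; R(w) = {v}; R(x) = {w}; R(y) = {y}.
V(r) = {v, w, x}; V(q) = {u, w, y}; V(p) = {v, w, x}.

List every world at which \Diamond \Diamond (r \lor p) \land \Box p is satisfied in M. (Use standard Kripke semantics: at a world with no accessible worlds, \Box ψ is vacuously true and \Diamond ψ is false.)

Let φ = \Diamond \Diamond (r \lor p) \land \Box p. Evaluate φ at each world:
  u (successors {w, y}): φ is false.
  v (successors ∅): φ is false.
  w (successors {v}): φ is false.
  x (successors {w}): φ is true.
  y (successors {y}): φ is false.
For instance, at u:
  At u: \Diamond \Diamond (r \lor p) is true, \Box p is false, so \Diamond \Diamond (r \lor p) \land \Box p is false.
    At u: \Diamond \Diamond (r \lor p) requires \Diamond (r \lor p) at some successor in {w, y}.
      \Diamond (r \lor p) holds at w, so \Diamond \Diamond (r \lor p) is true at u.
    At u: \Box p requires p at every successor {w, y}.
      p fails at y, so \Box p is false at u.
Satisfying worlds: {x}

x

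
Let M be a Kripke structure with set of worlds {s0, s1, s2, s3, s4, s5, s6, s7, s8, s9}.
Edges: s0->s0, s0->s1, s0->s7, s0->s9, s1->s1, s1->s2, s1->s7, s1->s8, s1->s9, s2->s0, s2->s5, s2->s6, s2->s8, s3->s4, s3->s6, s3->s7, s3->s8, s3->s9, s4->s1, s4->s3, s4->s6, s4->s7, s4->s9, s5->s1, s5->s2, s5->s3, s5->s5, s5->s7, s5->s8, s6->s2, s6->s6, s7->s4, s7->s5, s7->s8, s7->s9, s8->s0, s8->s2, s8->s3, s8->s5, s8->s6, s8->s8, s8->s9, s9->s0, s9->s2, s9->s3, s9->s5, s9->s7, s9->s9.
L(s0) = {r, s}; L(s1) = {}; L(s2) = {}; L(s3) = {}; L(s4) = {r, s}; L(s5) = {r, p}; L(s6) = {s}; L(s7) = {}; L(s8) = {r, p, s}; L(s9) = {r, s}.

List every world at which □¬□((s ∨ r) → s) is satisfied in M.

Recall that □ψ holds at a world iff ψ holds at every accessible world, and ◇ψ holds iff ψ holds at some accessible world.
Let φ = □¬□((s ∨ r) → s). Evaluate φ at each world:
  s0 (successors {s0, s1, s7, s9}): φ is false.
  s1 (successors {s1, s2, s7, s8, s9}): φ is false.
  s2 (successors {s0, s5, s6, s8}): φ is false.
  s3 (successors {s4, s6, s7, s8, s9}): φ is false.
  s4 (successors {s1, s3, s6, s7, s9}): φ is false.
  s5 (successors {s1, s2, s3, s5, s7, s8}): φ is false.
  s6 (successors {s2, s6}): φ is false.
  s7 (successors {s4, s5, s8, s9}): φ is false.
  s8 (successors {s0, s2, s3, s5, s6, s8, s9}): φ is false.
  s9 (successors {s0, s2, s3, s5, s7, s9}): φ is false.
For instance, at s6:
  At s6: □¬□((s ∨ r) → s) requires ¬□((s ∨ r) → s) at every successor {s2, s6}.
    ¬□((s ∨ r) → s) fails at s6, so □¬□((s ∨ r) → s) is false at s6.
      At s6: □((s ∨ r) → s) is true, so ¬□((s ∨ r) → s) is false.
Satisfying worlds: none.

none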